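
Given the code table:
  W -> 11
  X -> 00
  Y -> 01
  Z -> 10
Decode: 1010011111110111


Decoding:
10 -> Z
10 -> Z
01 -> Y
11 -> W
11 -> W
11 -> W
01 -> Y
11 -> W


Result: ZZYWWWYW


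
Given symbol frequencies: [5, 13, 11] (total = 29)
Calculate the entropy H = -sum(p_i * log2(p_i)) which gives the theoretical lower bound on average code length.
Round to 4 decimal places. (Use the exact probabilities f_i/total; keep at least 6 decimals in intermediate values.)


Per-symbol terms -p_i * log2(p_i) with p_i = f_i/29:
  p = 5/29 = 0.172414: log2(p) = -2.536053, -p*log2(p) = 0.437251
  p = 13/29 = 0.448276: log2(p) = -1.157541, -p*log2(p) = 0.518898
  p = 11/29 = 0.379310: log2(p) = -1.398549, -p*log2(p) = 0.530484
H = 0.437251 + 0.518898 + 0.530484 = 1.486633

H = 1.4866 bits/symbol


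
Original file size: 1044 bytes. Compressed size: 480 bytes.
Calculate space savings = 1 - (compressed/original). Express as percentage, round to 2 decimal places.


ratio = compressed/original = 480/1044 = 0.45977
savings = 1 - ratio = 1 - 0.45977 = 0.54023
as a percentage: 0.54023 * 100 = 54.02%

Space savings = 1 - 480/1044 = 54.02%


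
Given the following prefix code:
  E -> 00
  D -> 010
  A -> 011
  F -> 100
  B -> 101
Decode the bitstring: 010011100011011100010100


Decoding step by step:
Bits 010 -> D
Bits 011 -> A
Bits 100 -> F
Bits 011 -> A
Bits 011 -> A
Bits 100 -> F
Bits 010 -> D
Bits 100 -> F


Decoded message: DAFAAFDF


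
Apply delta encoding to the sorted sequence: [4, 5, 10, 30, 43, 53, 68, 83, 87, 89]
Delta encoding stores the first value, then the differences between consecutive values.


First value: 4
Deltas:
  5 - 4 = 1
  10 - 5 = 5
  30 - 10 = 20
  43 - 30 = 13
  53 - 43 = 10
  68 - 53 = 15
  83 - 68 = 15
  87 - 83 = 4
  89 - 87 = 2


Delta encoded: [4, 1, 5, 20, 13, 10, 15, 15, 4, 2]


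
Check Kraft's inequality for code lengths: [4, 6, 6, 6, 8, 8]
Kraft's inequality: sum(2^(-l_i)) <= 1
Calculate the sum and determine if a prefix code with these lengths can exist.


Sum = 2^(-4) + 2^(-6) + 2^(-6) + 2^(-6) + 2^(-8) + 2^(-8)
    = 0.0625 + 0.015625 + 0.015625 + 0.015625 + 0.00390625 + 0.00390625
    = 30/256 = 0.1171875
Since 0.1171875 <= 1, Kraft's inequality IS satisfied.
A prefix code with these lengths CAN exist.

Kraft sum = 0.1171875. Satisfied.


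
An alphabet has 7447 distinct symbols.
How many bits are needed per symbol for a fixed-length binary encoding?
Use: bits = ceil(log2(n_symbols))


log2(7447) = 12.8624
Bracket: 2^12 = 4096 < 7447 <= 2^13 = 8192
So ceil(log2(7447)) = 13

bits = ceil(log2(7447)) = ceil(12.8624) = 13 bits


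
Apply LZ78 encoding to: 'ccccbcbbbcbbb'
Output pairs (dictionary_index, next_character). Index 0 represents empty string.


LZ78 encoding steps:
Dictionary: {0: ''}
Step 1: w='' (idx 0), next='c' -> output (0, 'c'), add 'c' as idx 1
Step 2: w='c' (idx 1), next='c' -> output (1, 'c'), add 'cc' as idx 2
Step 3: w='c' (idx 1), next='b' -> output (1, 'b'), add 'cb' as idx 3
Step 4: w='cb' (idx 3), next='b' -> output (3, 'b'), add 'cbb' as idx 4
Step 5: w='' (idx 0), next='b' -> output (0, 'b'), add 'b' as idx 5
Step 6: w='cbb' (idx 4), next='b' -> output (4, 'b'), add 'cbbb' as idx 6


Encoded: [(0, 'c'), (1, 'c'), (1, 'b'), (3, 'b'), (0, 'b'), (4, 'b')]


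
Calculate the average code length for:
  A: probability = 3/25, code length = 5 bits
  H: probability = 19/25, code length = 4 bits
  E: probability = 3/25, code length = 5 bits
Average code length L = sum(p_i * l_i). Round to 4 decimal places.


Weighted contributions p_i * l_i:
  A: (3/25) * 5 = 15/25
  H: (19/25) * 4 = 76/25
  E: (3/25) * 5 = 15/25
Sum = (15 + 76 + 15)/25 = 106/25

L = 106/25 = 4.2400 bits/symbol


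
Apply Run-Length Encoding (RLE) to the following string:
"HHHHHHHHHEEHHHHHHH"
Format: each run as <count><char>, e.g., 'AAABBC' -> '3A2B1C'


Scanning runs left to right:
  i=0: run of 'H' x 9 -> '9H'
  i=9: run of 'E' x 2 -> '2E'
  i=11: run of 'H' x 7 -> '7H'

RLE = 9H2E7H


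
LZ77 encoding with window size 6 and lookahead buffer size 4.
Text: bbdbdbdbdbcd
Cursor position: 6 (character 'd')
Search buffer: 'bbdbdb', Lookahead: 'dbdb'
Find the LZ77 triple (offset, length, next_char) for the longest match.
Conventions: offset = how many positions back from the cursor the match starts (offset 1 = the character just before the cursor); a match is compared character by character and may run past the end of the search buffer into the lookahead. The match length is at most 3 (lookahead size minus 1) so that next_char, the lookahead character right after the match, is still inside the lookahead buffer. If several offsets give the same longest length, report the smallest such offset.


Try each offset into the search buffer:
  offset=1 (pos 5, char 'b'): match length 0
  offset=2 (pos 4, char 'd'): match length 3
  offset=3 (pos 3, char 'b'): match length 0
  offset=4 (pos 2, char 'd'): match length 3
  offset=5 (pos 1, char 'b'): match length 0
  offset=6 (pos 0, char 'b'): match length 0
Longest match has length 3, found at offsets 2, 4; take the smallest, offset 2.
next_char = character at position 6 + 3 = 9 -> 'b'

Best match: offset=2, length=3 (matching 'dbd' starting at position 4)
LZ77 triple: (2, 3, 'b')


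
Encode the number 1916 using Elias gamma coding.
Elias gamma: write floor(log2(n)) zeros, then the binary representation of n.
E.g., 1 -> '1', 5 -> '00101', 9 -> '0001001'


num_bits = floor(log2(1916)) + 1 = 11
leading_zeros = num_bits - 1 = 10
binary(1916) = 11101111100

Elias gamma(1916) = '0000000000' + '11101111100' = 000000000011101111100 (21 bits)


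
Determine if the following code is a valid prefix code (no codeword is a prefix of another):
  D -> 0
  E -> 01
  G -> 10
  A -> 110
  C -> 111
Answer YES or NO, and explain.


Checking each pair (does one codeword prefix another?):
  D='0' vs E='01': prefix -- VIOLATION

NO -- this is NOT a valid prefix code. D (0) is a prefix of E (01).


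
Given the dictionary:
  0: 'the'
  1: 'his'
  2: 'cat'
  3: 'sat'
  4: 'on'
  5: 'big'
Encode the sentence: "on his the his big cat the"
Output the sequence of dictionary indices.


Look up each word in the dictionary:
  'on' -> 4
  'his' -> 1
  'the' -> 0
  'his' -> 1
  'big' -> 5
  'cat' -> 2
  'the' -> 0

Encoded: [4, 1, 0, 1, 5, 2, 0]


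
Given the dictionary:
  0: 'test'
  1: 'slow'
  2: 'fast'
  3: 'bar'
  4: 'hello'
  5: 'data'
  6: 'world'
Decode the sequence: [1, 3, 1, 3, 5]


Look up each index in the dictionary:
  1 -> 'slow'
  3 -> 'bar'
  1 -> 'slow'
  3 -> 'bar'
  5 -> 'data'

Decoded: "slow bar slow bar data"


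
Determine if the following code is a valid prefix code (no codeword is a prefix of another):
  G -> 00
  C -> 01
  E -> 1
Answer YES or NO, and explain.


Checking each pair (does one codeword prefix another?):
  G='00' vs C='01': no prefix
  G='00' vs E='1': no prefix
  C='01' vs G='00': no prefix
  C='01' vs E='1': no prefix
  E='1' vs G='00': no prefix
  E='1' vs C='01': no prefix
No violation found over all pairs.

YES -- this is a valid prefix code. No codeword is a prefix of any other codeword.


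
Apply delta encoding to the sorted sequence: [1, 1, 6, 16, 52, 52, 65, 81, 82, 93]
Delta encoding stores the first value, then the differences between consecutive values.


First value: 1
Deltas:
  1 - 1 = 0
  6 - 1 = 5
  16 - 6 = 10
  52 - 16 = 36
  52 - 52 = 0
  65 - 52 = 13
  81 - 65 = 16
  82 - 81 = 1
  93 - 82 = 11


Delta encoded: [1, 0, 5, 10, 36, 0, 13, 16, 1, 11]


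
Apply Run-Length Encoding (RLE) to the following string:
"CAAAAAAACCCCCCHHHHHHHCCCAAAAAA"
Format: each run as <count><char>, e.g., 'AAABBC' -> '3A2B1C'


Scanning runs left to right:
  i=0: run of 'C' x 1 -> '1C'
  i=1: run of 'A' x 7 -> '7A'
  i=8: run of 'C' x 6 -> '6C'
  i=14: run of 'H' x 7 -> '7H'
  i=21: run of 'C' x 3 -> '3C'
  i=24: run of 'A' x 6 -> '6A'

RLE = 1C7A6C7H3C6A


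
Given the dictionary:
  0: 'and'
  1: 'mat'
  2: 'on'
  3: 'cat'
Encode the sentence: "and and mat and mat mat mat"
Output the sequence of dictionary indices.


Look up each word in the dictionary:
  'and' -> 0
  'and' -> 0
  'mat' -> 1
  'and' -> 0
  'mat' -> 1
  'mat' -> 1
  'mat' -> 1

Encoded: [0, 0, 1, 0, 1, 1, 1]


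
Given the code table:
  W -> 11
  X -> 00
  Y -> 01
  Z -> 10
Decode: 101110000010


Decoding:
10 -> Z
11 -> W
10 -> Z
00 -> X
00 -> X
10 -> Z


Result: ZWZXXZ


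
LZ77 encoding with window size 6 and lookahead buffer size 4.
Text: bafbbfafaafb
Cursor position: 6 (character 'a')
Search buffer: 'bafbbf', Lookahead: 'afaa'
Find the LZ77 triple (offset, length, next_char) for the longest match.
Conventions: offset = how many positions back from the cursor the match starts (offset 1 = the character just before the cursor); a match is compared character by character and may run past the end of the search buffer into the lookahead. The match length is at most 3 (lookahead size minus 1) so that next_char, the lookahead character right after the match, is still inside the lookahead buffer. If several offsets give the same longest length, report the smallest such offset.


Try each offset into the search buffer:
  offset=1 (pos 5, char 'f'): match length 0
  offset=2 (pos 4, char 'b'): match length 0
  offset=3 (pos 3, char 'b'): match length 0
  offset=4 (pos 2, char 'f'): match length 0
  offset=5 (pos 1, char 'a'): match length 2
  offset=6 (pos 0, char 'b'): match length 0
Longest match has length 2 at offset 5.
next_char = character at position 6 + 2 = 8 -> 'a'

Best match: offset=5, length=2 (matching 'af' starting at position 1)
LZ77 triple: (5, 2, 'a')


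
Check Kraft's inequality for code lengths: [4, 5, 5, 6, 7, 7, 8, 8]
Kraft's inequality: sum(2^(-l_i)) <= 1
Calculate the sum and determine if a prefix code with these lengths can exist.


Sum = 2^(-4) + 2^(-5) + 2^(-5) + 2^(-6) + 2^(-7) + 2^(-7) + 2^(-8) + 2^(-8)
    = 0.0625 + 0.03125 + 0.03125 + 0.015625 + 0.0078125 + 0.0078125 + 0.00390625 + 0.00390625
    = 42/256 = 0.1640625
Since 0.1640625 <= 1, Kraft's inequality IS satisfied.
A prefix code with these lengths CAN exist.

Kraft sum = 0.1640625. Satisfied.


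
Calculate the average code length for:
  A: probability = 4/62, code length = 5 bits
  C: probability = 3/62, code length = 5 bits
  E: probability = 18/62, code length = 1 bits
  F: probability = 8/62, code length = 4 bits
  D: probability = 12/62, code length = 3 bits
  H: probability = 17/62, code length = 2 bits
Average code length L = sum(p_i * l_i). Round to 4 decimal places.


Weighted contributions p_i * l_i:
  A: (4/62) * 5 = 20/62
  C: (3/62) * 5 = 15/62
  E: (18/62) * 1 = 18/62
  F: (8/62) * 4 = 32/62
  D: (12/62) * 3 = 36/62
  H: (17/62) * 2 = 34/62
Sum = (20 + 15 + 18 + 32 + 36 + 34)/62 = 155/62

L = 155/62 = 2.5000 bits/symbol


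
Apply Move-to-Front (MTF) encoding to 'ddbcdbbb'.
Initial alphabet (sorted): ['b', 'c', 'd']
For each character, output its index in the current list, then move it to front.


MTF encoding:
'd': index 2 in ['b', 'c', 'd'] -> ['d', 'b', 'c']
'd': index 0 in ['d', 'b', 'c'] -> ['d', 'b', 'c']
'b': index 1 in ['d', 'b', 'c'] -> ['b', 'd', 'c']
'c': index 2 in ['b', 'd', 'c'] -> ['c', 'b', 'd']
'd': index 2 in ['c', 'b', 'd'] -> ['d', 'c', 'b']
'b': index 2 in ['d', 'c', 'b'] -> ['b', 'd', 'c']
'b': index 0 in ['b', 'd', 'c'] -> ['b', 'd', 'c']
'b': index 0 in ['b', 'd', 'c'] -> ['b', 'd', 'c']


Output: [2, 0, 1, 2, 2, 2, 0, 0]


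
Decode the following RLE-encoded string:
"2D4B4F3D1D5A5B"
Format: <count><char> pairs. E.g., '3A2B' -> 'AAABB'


Expanding each <count><char> pair:
  2D -> 'DD'
  4B -> 'BBBB'
  4F -> 'FFFF'
  3D -> 'DDD'
  1D -> 'D'
  5A -> 'AAAAA'
  5B -> 'BBBBB'

Decoded = DDBBBBFFFFDDDDAAAAABBBBB


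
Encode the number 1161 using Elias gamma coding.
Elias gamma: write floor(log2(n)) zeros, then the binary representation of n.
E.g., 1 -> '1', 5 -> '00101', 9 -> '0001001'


num_bits = floor(log2(1161)) + 1 = 11
leading_zeros = num_bits - 1 = 10
binary(1161) = 10010001001

Elias gamma(1161) = '0000000000' + '10010001001' = 000000000010010001001 (21 bits)


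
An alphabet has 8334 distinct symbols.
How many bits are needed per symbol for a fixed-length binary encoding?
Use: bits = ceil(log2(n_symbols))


log2(8334) = 13.0248
Bracket: 2^13 = 8192 < 8334 <= 2^14 = 16384
So ceil(log2(8334)) = 14

bits = ceil(log2(8334)) = ceil(13.0248) = 14 bits


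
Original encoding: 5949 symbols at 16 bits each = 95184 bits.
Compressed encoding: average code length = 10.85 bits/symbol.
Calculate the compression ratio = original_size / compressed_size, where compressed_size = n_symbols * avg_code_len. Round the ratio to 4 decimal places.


original_size = n_symbols * orig_bits = 5949 * 16 = 95184 bits
compressed_size = n_symbols * avg_code_len = 5949 * 10.85 = 64546.65 bits
ratio = original_size / compressed_size = 95184 / 64546.65 = 1.4747

Compression ratio = 1.4747


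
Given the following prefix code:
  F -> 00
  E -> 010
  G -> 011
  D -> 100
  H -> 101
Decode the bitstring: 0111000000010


Decoding step by step:
Bits 011 -> G
Bits 100 -> D
Bits 00 -> F
Bits 00 -> F
Bits 010 -> E


Decoded message: GDFFE


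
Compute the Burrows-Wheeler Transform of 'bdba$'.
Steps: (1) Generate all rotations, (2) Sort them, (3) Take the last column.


Rotations (sorted):
  0: $bdba -> last char: a
  1: a$bdb -> last char: b
  2: ba$bd -> last char: d
  3: bdba$ -> last char: $
  4: dba$b -> last char: b


BWT = abd$b


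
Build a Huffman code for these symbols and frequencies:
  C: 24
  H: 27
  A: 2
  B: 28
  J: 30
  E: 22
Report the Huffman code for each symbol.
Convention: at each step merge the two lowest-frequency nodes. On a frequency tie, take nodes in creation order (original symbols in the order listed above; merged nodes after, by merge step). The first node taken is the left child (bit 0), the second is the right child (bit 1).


Huffman tree construction:
Step 1: Merge A(2) + E(22) = 24
Step 2: Merge C(24) + (A+E)(24) = 48
Step 3: Merge H(27) + B(28) = 55
Step 4: Merge J(30) + (C+(A+E))(48) = 78
Step 5: Merge (H+B)(55) + (J+(C+(A+E)))(78) = 133
Read each symbol's code off the tree from the root (left child = 0, right child = 1).

Codes:
  C: 110 (length 3)
  H: 00 (length 2)
  A: 1110 (length 4)
  B: 01 (length 2)
  J: 10 (length 2)
  E: 1111 (length 4)
Average code length: 338/133 = 2.5414 bits/symbol


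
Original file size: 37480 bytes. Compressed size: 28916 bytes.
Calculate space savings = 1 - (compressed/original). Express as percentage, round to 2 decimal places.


ratio = compressed/original = 28916/37480 = 0.771505
savings = 1 - ratio = 1 - 0.771505 = 0.228495
as a percentage: 0.228495 * 100 = 22.85%

Space savings = 1 - 28916/37480 = 22.85%


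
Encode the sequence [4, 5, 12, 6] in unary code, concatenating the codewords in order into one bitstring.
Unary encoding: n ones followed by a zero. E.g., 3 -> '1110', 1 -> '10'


Encode each number as n ones followed by a terminating 0:
  4 -> 11110 (5 bits)
  5 -> 111110 (6 bits)
  12 -> 1111111111110 (13 bits)
  6 -> 1111110 (7 bits)
Total length = 5 + 6 + 13 + 7 = 31 bits.

Unary([4, 5, 12, 6]) = 1111011111011111111111101111110 (31 bits)


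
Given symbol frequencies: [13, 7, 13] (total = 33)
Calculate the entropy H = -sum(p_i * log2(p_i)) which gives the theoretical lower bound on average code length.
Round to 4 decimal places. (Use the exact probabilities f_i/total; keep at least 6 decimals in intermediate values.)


Per-symbol terms -p_i * log2(p_i) with p_i = f_i/33:
  p = 13/33 = 0.393939: log2(p) = -1.343954, -p*log2(p) = 0.529437
  p = 7/33 = 0.212121: log2(p) = -2.237039, -p*log2(p) = 0.474523
  p = 13/33 = 0.393939: log2(p) = -1.343954, -p*log2(p) = 0.529437
H = 0.529437 + 0.474523 + 0.529437 = 1.533397

H = 1.5334 bits/symbol


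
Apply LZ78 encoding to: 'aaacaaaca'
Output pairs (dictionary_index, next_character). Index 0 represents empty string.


LZ78 encoding steps:
Dictionary: {0: ''}
Step 1: w='' (idx 0), next='a' -> output (0, 'a'), add 'a' as idx 1
Step 2: w='a' (idx 1), next='a' -> output (1, 'a'), add 'aa' as idx 2
Step 3: w='' (idx 0), next='c' -> output (0, 'c'), add 'c' as idx 3
Step 4: w='aa' (idx 2), next='a' -> output (2, 'a'), add 'aaa' as idx 4
Step 5: w='c' (idx 3), next='a' -> output (3, 'a'), add 'ca' as idx 5


Encoded: [(0, 'a'), (1, 'a'), (0, 'c'), (2, 'a'), (3, 'a')]


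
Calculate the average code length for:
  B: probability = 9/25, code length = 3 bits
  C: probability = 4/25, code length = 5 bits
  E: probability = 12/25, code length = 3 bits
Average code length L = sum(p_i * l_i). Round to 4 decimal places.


Weighted contributions p_i * l_i:
  B: (9/25) * 3 = 27/25
  C: (4/25) * 5 = 20/25
  E: (12/25) * 3 = 36/25
Sum = (27 + 20 + 36)/25 = 83/25

L = 83/25 = 3.3200 bits/symbol


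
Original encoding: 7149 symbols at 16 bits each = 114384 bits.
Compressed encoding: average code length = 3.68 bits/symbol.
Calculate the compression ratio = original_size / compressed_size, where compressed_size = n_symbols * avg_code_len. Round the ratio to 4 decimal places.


original_size = n_symbols * orig_bits = 7149 * 16 = 114384 bits
compressed_size = n_symbols * avg_code_len = 7149 * 3.68 = 26308.32 bits
ratio = original_size / compressed_size = 114384 / 26308.32 = 4.3478

Compression ratio = 4.3478


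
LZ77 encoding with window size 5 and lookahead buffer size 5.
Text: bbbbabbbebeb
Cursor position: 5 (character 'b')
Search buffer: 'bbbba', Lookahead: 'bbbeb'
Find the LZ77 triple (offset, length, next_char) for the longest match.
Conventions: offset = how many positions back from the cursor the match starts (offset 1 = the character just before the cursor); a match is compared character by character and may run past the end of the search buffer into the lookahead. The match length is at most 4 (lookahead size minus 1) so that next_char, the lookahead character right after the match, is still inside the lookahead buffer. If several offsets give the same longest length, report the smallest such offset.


Try each offset into the search buffer:
  offset=1 (pos 4, char 'a'): match length 0
  offset=2 (pos 3, char 'b'): match length 1
  offset=3 (pos 2, char 'b'): match length 2
  offset=4 (pos 1, char 'b'): match length 3
  offset=5 (pos 0, char 'b'): match length 3
Longest match has length 3, found at offsets 4, 5; take the smallest, offset 4.
next_char = character at position 5 + 3 = 8 -> 'e'

Best match: offset=4, length=3 (matching 'bbb' starting at position 1)
LZ77 triple: (4, 3, 'e')


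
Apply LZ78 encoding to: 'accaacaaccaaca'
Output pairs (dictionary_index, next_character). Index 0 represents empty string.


LZ78 encoding steps:
Dictionary: {0: ''}
Step 1: w='' (idx 0), next='a' -> output (0, 'a'), add 'a' as idx 1
Step 2: w='' (idx 0), next='c' -> output (0, 'c'), add 'c' as idx 2
Step 3: w='c' (idx 2), next='a' -> output (2, 'a'), add 'ca' as idx 3
Step 4: w='a' (idx 1), next='c' -> output (1, 'c'), add 'ac' as idx 4
Step 5: w='a' (idx 1), next='a' -> output (1, 'a'), add 'aa' as idx 5
Step 6: w='c' (idx 2), next='c' -> output (2, 'c'), add 'cc' as idx 6
Step 7: w='aa' (idx 5), next='c' -> output (5, 'c'), add 'aac' as idx 7
Step 8: w='a' (idx 1), end of input -> output (1, '')


Encoded: [(0, 'a'), (0, 'c'), (2, 'a'), (1, 'c'), (1, 'a'), (2, 'c'), (5, 'c'), (1, '')]


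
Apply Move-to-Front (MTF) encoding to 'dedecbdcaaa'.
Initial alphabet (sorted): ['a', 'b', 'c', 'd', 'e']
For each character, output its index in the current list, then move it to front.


MTF encoding:
'd': index 3 in ['a', 'b', 'c', 'd', 'e'] -> ['d', 'a', 'b', 'c', 'e']
'e': index 4 in ['d', 'a', 'b', 'c', 'e'] -> ['e', 'd', 'a', 'b', 'c']
'd': index 1 in ['e', 'd', 'a', 'b', 'c'] -> ['d', 'e', 'a', 'b', 'c']
'e': index 1 in ['d', 'e', 'a', 'b', 'c'] -> ['e', 'd', 'a', 'b', 'c']
'c': index 4 in ['e', 'd', 'a', 'b', 'c'] -> ['c', 'e', 'd', 'a', 'b']
'b': index 4 in ['c', 'e', 'd', 'a', 'b'] -> ['b', 'c', 'e', 'd', 'a']
'd': index 3 in ['b', 'c', 'e', 'd', 'a'] -> ['d', 'b', 'c', 'e', 'a']
'c': index 2 in ['d', 'b', 'c', 'e', 'a'] -> ['c', 'd', 'b', 'e', 'a']
'a': index 4 in ['c', 'd', 'b', 'e', 'a'] -> ['a', 'c', 'd', 'b', 'e']
'a': index 0 in ['a', 'c', 'd', 'b', 'e'] -> ['a', 'c', 'd', 'b', 'e']
'a': index 0 in ['a', 'c', 'd', 'b', 'e'] -> ['a', 'c', 'd', 'b', 'e']


Output: [3, 4, 1, 1, 4, 4, 3, 2, 4, 0, 0]


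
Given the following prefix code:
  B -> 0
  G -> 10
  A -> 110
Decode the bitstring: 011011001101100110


Decoding step by step:
Bits 0 -> B
Bits 110 -> A
Bits 110 -> A
Bits 0 -> B
Bits 110 -> A
Bits 110 -> A
Bits 0 -> B
Bits 110 -> A


Decoded message: BAABAABA


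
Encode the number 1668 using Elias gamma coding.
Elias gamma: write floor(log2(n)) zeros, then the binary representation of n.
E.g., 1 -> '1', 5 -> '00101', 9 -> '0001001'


num_bits = floor(log2(1668)) + 1 = 11
leading_zeros = num_bits - 1 = 10
binary(1668) = 11010000100

Elias gamma(1668) = '0000000000' + '11010000100' = 000000000011010000100 (21 bits)


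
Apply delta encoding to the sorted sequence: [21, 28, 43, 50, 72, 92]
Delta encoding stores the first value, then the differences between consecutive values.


First value: 21
Deltas:
  28 - 21 = 7
  43 - 28 = 15
  50 - 43 = 7
  72 - 50 = 22
  92 - 72 = 20


Delta encoded: [21, 7, 15, 7, 22, 20]


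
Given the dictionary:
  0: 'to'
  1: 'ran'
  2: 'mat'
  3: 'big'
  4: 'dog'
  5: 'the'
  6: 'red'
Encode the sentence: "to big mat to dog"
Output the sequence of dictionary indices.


Look up each word in the dictionary:
  'to' -> 0
  'big' -> 3
  'mat' -> 2
  'to' -> 0
  'dog' -> 4

Encoded: [0, 3, 2, 0, 4]


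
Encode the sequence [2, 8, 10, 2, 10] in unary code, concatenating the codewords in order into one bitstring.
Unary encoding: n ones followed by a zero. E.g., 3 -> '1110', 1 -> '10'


Encode each number as n ones followed by a terminating 0:
  2 -> 110 (3 bits)
  8 -> 111111110 (9 bits)
  10 -> 11111111110 (11 bits)
  2 -> 110 (3 bits)
  10 -> 11111111110 (11 bits)
Total length = 3 + 9 + 11 + 3 + 11 = 37 bits.

Unary([2, 8, 10, 2, 10]) = 1101111111101111111111011011111111110 (37 bits)


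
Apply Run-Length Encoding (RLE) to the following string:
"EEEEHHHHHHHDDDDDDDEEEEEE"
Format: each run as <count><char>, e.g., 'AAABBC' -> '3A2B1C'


Scanning runs left to right:
  i=0: run of 'E' x 4 -> '4E'
  i=4: run of 'H' x 7 -> '7H'
  i=11: run of 'D' x 7 -> '7D'
  i=18: run of 'E' x 6 -> '6E'

RLE = 4E7H7D6E


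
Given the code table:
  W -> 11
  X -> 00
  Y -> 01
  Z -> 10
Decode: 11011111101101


Decoding:
11 -> W
01 -> Y
11 -> W
11 -> W
10 -> Z
11 -> W
01 -> Y


Result: WYWWZWY


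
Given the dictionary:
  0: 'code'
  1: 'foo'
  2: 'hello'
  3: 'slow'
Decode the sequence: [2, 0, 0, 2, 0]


Look up each index in the dictionary:
  2 -> 'hello'
  0 -> 'code'
  0 -> 'code'
  2 -> 'hello'
  0 -> 'code'

Decoded: "hello code code hello code"


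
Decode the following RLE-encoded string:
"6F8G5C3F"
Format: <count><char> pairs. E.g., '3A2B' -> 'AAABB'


Expanding each <count><char> pair:
  6F -> 'FFFFFF'
  8G -> 'GGGGGGGG'
  5C -> 'CCCCC'
  3F -> 'FFF'

Decoded = FFFFFFGGGGGGGGCCCCCFFF


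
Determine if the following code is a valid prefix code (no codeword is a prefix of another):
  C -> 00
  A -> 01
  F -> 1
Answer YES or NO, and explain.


Checking each pair (does one codeword prefix another?):
  C='00' vs A='01': no prefix
  C='00' vs F='1': no prefix
  A='01' vs C='00': no prefix
  A='01' vs F='1': no prefix
  F='1' vs C='00': no prefix
  F='1' vs A='01': no prefix
No violation found over all pairs.

YES -- this is a valid prefix code. No codeword is a prefix of any other codeword.


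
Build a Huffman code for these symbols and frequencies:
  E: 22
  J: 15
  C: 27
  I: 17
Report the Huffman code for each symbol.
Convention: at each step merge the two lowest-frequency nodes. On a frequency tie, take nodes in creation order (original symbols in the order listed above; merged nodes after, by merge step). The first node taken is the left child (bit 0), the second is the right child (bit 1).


Huffman tree construction:
Step 1: Merge J(15) + I(17) = 32
Step 2: Merge E(22) + C(27) = 49
Step 3: Merge (J+I)(32) + (E+C)(49) = 81
Read each symbol's code off the tree from the root (left child = 0, right child = 1).

Codes:
  E: 10 (length 2)
  J: 00 (length 2)
  C: 11 (length 2)
  I: 01 (length 2)
Average code length: 162/81 = 2.0000 bits/symbol


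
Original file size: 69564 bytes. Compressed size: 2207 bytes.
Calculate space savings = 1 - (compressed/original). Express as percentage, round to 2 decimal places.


ratio = compressed/original = 2207/69564 = 0.031726
savings = 1 - ratio = 1 - 0.031726 = 0.968274
as a percentage: 0.968274 * 100 = 96.83%

Space savings = 1 - 2207/69564 = 96.83%


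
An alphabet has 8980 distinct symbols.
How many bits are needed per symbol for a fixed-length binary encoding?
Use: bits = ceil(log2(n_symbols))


log2(8980) = 13.1325
Bracket: 2^13 = 8192 < 8980 <= 2^14 = 16384
So ceil(log2(8980)) = 14

bits = ceil(log2(8980)) = ceil(13.1325) = 14 bits


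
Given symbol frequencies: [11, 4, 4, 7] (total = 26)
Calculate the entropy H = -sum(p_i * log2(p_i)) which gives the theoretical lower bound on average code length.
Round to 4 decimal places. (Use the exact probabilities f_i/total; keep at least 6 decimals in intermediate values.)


Per-symbol terms -p_i * log2(p_i) with p_i = f_i/26:
  p = 11/26 = 0.423077: log2(p) = -1.241008, -p*log2(p) = 0.525042
  p = 4/26 = 0.153846: log2(p) = -2.700440, -p*log2(p) = 0.415452
  p = 4/26 = 0.153846: log2(p) = -2.700440, -p*log2(p) = 0.415452
  p = 7/26 = 0.269231: log2(p) = -1.893085, -p*log2(p) = 0.509677
H = 0.525042 + 0.415452 + 0.415452 + 0.509677 = 1.865623

H = 1.8656 bits/symbol


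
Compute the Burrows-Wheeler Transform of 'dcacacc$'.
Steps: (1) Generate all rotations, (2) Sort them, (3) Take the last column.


Rotations (sorted):
  0: $dcacacc -> last char: c
  1: acacc$dc -> last char: c
  2: acc$dcac -> last char: c
  3: c$dcacac -> last char: c
  4: cacacc$d -> last char: d
  5: cacc$dca -> last char: a
  6: cc$dcaca -> last char: a
  7: dcacacc$ -> last char: $


BWT = ccccdaa$


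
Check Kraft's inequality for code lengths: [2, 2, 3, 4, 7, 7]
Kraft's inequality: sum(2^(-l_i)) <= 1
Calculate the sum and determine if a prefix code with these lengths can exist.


Sum = 2^(-2) + 2^(-2) + 2^(-3) + 2^(-4) + 2^(-7) + 2^(-7)
    = 0.25 + 0.25 + 0.125 + 0.0625 + 0.0078125 + 0.0078125
    = 90/128 = 0.703125
Since 0.703125 <= 1, Kraft's inequality IS satisfied.
A prefix code with these lengths CAN exist.

Kraft sum = 0.703125. Satisfied.


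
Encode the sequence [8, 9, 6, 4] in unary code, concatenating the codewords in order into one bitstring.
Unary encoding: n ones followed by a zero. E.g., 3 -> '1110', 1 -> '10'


Encode each number as n ones followed by a terminating 0:
  8 -> 111111110 (9 bits)
  9 -> 1111111110 (10 bits)
  6 -> 1111110 (7 bits)
  4 -> 11110 (5 bits)
Total length = 9 + 10 + 7 + 5 = 31 bits.

Unary([8, 9, 6, 4]) = 1111111101111111110111111011110 (31 bits)


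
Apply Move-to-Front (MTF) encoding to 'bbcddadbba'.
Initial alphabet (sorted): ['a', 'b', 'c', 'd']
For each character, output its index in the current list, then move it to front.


MTF encoding:
'b': index 1 in ['a', 'b', 'c', 'd'] -> ['b', 'a', 'c', 'd']
'b': index 0 in ['b', 'a', 'c', 'd'] -> ['b', 'a', 'c', 'd']
'c': index 2 in ['b', 'a', 'c', 'd'] -> ['c', 'b', 'a', 'd']
'd': index 3 in ['c', 'b', 'a', 'd'] -> ['d', 'c', 'b', 'a']
'd': index 0 in ['d', 'c', 'b', 'a'] -> ['d', 'c', 'b', 'a']
'a': index 3 in ['d', 'c', 'b', 'a'] -> ['a', 'd', 'c', 'b']
'd': index 1 in ['a', 'd', 'c', 'b'] -> ['d', 'a', 'c', 'b']
'b': index 3 in ['d', 'a', 'c', 'b'] -> ['b', 'd', 'a', 'c']
'b': index 0 in ['b', 'd', 'a', 'c'] -> ['b', 'd', 'a', 'c']
'a': index 2 in ['b', 'd', 'a', 'c'] -> ['a', 'b', 'd', 'c']


Output: [1, 0, 2, 3, 0, 3, 1, 3, 0, 2]


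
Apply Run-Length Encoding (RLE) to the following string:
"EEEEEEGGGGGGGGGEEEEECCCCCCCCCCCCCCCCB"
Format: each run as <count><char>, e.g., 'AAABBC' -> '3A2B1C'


Scanning runs left to right:
  i=0: run of 'E' x 6 -> '6E'
  i=6: run of 'G' x 9 -> '9G'
  i=15: run of 'E' x 5 -> '5E'
  i=20: run of 'C' x 16 -> '16C'
  i=36: run of 'B' x 1 -> '1B'

RLE = 6E9G5E16C1B


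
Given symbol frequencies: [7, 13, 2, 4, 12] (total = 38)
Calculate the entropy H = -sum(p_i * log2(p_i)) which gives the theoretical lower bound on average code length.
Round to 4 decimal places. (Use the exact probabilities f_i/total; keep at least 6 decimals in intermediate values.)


Per-symbol terms -p_i * log2(p_i) with p_i = f_i/38:
  p = 7/38 = 0.184211: log2(p) = -2.440573, -p*log2(p) = 0.449579
  p = 13/38 = 0.342105: log2(p) = -1.547488, -p*log2(p) = 0.529404
  p = 2/38 = 0.052632: log2(p) = -4.247928, -p*log2(p) = 0.223575
  p = 4/38 = 0.105263: log2(p) = -3.247928, -p*log2(p) = 0.341887
  p = 12/38 = 0.315789: log2(p) = -1.662965, -p*log2(p) = 0.525147
H = 0.449579 + 0.529404 + 0.223575 + 0.341887 + 0.525147 = 2.069592

H = 2.0696 bits/symbol


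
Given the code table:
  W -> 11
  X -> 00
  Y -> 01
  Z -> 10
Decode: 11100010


Decoding:
11 -> W
10 -> Z
00 -> X
10 -> Z


Result: WZXZ


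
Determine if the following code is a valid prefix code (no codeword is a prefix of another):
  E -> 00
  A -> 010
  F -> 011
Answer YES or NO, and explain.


Checking each pair (does one codeword prefix another?):
  E='00' vs A='010': no prefix
  E='00' vs F='011': no prefix
  A='010' vs E='00': no prefix
  A='010' vs F='011': no prefix
  F='011' vs E='00': no prefix
  F='011' vs A='010': no prefix
No violation found over all pairs.

YES -- this is a valid prefix code. No codeword is a prefix of any other codeword.


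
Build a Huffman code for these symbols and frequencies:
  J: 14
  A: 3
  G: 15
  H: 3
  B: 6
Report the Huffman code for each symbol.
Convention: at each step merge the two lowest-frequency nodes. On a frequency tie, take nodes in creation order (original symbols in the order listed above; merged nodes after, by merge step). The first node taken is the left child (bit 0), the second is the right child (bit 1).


Huffman tree construction:
Step 1: Merge A(3) + H(3) = 6
Step 2: Merge B(6) + (A+H)(6) = 12
Step 3: Merge (B+(A+H))(12) + J(14) = 26
Step 4: Merge G(15) + ((B+(A+H))+J)(26) = 41
Read each symbol's code off the tree from the root (left child = 0, right child = 1).

Codes:
  J: 11 (length 2)
  A: 1010 (length 4)
  G: 0 (length 1)
  H: 1011 (length 4)
  B: 100 (length 3)
Average code length: 85/41 = 2.0732 bits/symbol


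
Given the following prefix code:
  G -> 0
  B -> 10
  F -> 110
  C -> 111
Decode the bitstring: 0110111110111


Decoding step by step:
Bits 0 -> G
Bits 110 -> F
Bits 111 -> C
Bits 110 -> F
Bits 111 -> C


Decoded message: GFCFC


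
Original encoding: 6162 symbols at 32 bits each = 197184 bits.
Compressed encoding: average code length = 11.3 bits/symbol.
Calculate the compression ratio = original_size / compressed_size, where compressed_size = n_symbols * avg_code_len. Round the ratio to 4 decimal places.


original_size = n_symbols * orig_bits = 6162 * 32 = 197184 bits
compressed_size = n_symbols * avg_code_len = 6162 * 11.3 = 69630.6 bits
ratio = original_size / compressed_size = 197184 / 69630.6 = 2.8319

Compression ratio = 2.8319


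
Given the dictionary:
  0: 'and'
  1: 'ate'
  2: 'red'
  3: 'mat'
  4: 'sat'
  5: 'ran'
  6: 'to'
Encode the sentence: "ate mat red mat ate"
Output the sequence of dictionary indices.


Look up each word in the dictionary:
  'ate' -> 1
  'mat' -> 3
  'red' -> 2
  'mat' -> 3
  'ate' -> 1

Encoded: [1, 3, 2, 3, 1]


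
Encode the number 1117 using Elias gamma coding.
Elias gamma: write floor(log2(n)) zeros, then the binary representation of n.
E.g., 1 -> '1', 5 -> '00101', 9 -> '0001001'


num_bits = floor(log2(1117)) + 1 = 11
leading_zeros = num_bits - 1 = 10
binary(1117) = 10001011101

Elias gamma(1117) = '0000000000' + '10001011101' = 000000000010001011101 (21 bits)


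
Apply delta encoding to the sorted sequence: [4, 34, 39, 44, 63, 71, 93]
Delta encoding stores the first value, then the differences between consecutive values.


First value: 4
Deltas:
  34 - 4 = 30
  39 - 34 = 5
  44 - 39 = 5
  63 - 44 = 19
  71 - 63 = 8
  93 - 71 = 22


Delta encoded: [4, 30, 5, 5, 19, 8, 22]


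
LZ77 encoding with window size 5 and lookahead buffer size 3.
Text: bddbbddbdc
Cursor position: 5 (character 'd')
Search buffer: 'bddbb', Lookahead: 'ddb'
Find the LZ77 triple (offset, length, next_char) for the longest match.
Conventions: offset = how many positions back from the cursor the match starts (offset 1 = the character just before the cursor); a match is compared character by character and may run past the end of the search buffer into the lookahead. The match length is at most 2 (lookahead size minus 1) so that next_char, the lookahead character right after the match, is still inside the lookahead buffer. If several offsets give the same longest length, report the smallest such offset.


Try each offset into the search buffer:
  offset=1 (pos 4, char 'b'): match length 0
  offset=2 (pos 3, char 'b'): match length 0
  offset=3 (pos 2, char 'd'): match length 1
  offset=4 (pos 1, char 'd'): match length 2
  offset=5 (pos 0, char 'b'): match length 0
Longest match has length 2 at offset 4.
next_char = character at position 5 + 2 = 7 -> 'b'

Best match: offset=4, length=2 (matching 'dd' starting at position 1)
LZ77 triple: (4, 2, 'b')


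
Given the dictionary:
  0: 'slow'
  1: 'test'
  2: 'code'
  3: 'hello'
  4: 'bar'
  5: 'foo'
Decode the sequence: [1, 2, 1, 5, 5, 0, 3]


Look up each index in the dictionary:
  1 -> 'test'
  2 -> 'code'
  1 -> 'test'
  5 -> 'foo'
  5 -> 'foo'
  0 -> 'slow'
  3 -> 'hello'

Decoded: "test code test foo foo slow hello"


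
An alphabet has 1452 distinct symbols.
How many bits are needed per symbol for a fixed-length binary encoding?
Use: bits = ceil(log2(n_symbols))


log2(1452) = 10.5038
Bracket: 2^10 = 1024 < 1452 <= 2^11 = 2048
So ceil(log2(1452)) = 11

bits = ceil(log2(1452)) = ceil(10.5038) = 11 bits


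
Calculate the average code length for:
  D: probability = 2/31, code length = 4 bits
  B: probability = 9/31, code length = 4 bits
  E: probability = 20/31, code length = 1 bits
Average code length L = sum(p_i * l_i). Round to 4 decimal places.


Weighted contributions p_i * l_i:
  D: (2/31) * 4 = 8/31
  B: (9/31) * 4 = 36/31
  E: (20/31) * 1 = 20/31
Sum = (8 + 36 + 20)/31 = 64/31

L = 64/31 = 2.0645 bits/symbol


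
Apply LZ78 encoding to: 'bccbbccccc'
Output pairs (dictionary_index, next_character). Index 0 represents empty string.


LZ78 encoding steps:
Dictionary: {0: ''}
Step 1: w='' (idx 0), next='b' -> output (0, 'b'), add 'b' as idx 1
Step 2: w='' (idx 0), next='c' -> output (0, 'c'), add 'c' as idx 2
Step 3: w='c' (idx 2), next='b' -> output (2, 'b'), add 'cb' as idx 3
Step 4: w='b' (idx 1), next='c' -> output (1, 'c'), add 'bc' as idx 4
Step 5: w='c' (idx 2), next='c' -> output (2, 'c'), add 'cc' as idx 5
Step 6: w='cc' (idx 5), end of input -> output (5, '')


Encoded: [(0, 'b'), (0, 'c'), (2, 'b'), (1, 'c'), (2, 'c'), (5, '')]


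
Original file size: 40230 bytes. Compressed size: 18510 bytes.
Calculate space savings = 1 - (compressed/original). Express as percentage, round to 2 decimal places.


ratio = compressed/original = 18510/40230 = 0.460104
savings = 1 - ratio = 1 - 0.460104 = 0.539896
as a percentage: 0.539896 * 100 = 53.99%

Space savings = 1 - 18510/40230 = 53.99%


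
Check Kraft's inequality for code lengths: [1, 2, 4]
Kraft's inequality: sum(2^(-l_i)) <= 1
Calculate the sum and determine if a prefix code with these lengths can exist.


Sum = 2^(-1) + 2^(-2) + 2^(-4)
    = 0.5 + 0.25 + 0.0625
    = 13/16 = 0.8125
Since 0.8125 <= 1, Kraft's inequality IS satisfied.
A prefix code with these lengths CAN exist.

Kraft sum = 0.8125. Satisfied.


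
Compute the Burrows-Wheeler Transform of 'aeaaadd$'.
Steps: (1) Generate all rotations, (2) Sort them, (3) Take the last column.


Rotations (sorted):
  0: $aeaaadd -> last char: d
  1: aaadd$ae -> last char: e
  2: aadd$aea -> last char: a
  3: add$aeaa -> last char: a
  4: aeaaadd$ -> last char: $
  5: d$aeaaad -> last char: d
  6: dd$aeaaa -> last char: a
  7: eaaadd$a -> last char: a


BWT = deaa$daa


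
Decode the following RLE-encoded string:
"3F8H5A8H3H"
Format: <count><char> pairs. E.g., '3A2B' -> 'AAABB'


Expanding each <count><char> pair:
  3F -> 'FFF'
  8H -> 'HHHHHHHH'
  5A -> 'AAAAA'
  8H -> 'HHHHHHHH'
  3H -> 'HHH'

Decoded = FFFHHHHHHHHAAAAAHHHHHHHHHHH


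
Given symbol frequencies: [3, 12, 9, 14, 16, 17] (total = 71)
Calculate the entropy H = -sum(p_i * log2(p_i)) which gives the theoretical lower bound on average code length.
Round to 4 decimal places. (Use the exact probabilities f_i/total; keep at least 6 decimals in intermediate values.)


Per-symbol terms -p_i * log2(p_i) with p_i = f_i/71:
  p = 3/71 = 0.042254: log2(p) = -4.564785, -p*log2(p) = 0.192878
  p = 12/71 = 0.169014: log2(p) = -2.564785, -p*log2(p) = 0.433485
  p = 9/71 = 0.126761: log2(p) = -2.979822, -p*log2(p) = 0.377724
  p = 14/71 = 0.197183: log2(p) = -2.342392, -p*log2(p) = 0.461880
  p = 16/71 = 0.225352: log2(p) = -2.149747, -p*log2(p) = 0.484450
  p = 17/71 = 0.239437: log2(p) = -2.062284, -p*log2(p) = 0.493786
H = 0.192878 + 0.433485 + 0.377724 + 0.461880 + 0.484450 + 0.493786 = 2.444203

H = 2.4442 bits/symbol


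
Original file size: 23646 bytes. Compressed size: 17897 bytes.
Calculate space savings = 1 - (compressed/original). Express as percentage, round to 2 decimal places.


ratio = compressed/original = 17897/23646 = 0.756872
savings = 1 - ratio = 1 - 0.756872 = 0.243128
as a percentage: 0.243128 * 100 = 24.31%

Space savings = 1 - 17897/23646 = 24.31%


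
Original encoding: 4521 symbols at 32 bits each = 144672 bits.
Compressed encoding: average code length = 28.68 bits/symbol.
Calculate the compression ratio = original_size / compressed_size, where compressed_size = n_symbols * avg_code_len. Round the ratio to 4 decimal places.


original_size = n_symbols * orig_bits = 4521 * 32 = 144672 bits
compressed_size = n_symbols * avg_code_len = 4521 * 28.68 = 129662.28 bits
ratio = original_size / compressed_size = 144672 / 129662.28 = 1.1158

Compression ratio = 1.1158


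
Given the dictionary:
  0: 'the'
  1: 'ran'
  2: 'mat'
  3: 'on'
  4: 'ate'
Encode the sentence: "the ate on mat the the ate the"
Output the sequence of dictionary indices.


Look up each word in the dictionary:
  'the' -> 0
  'ate' -> 4
  'on' -> 3
  'mat' -> 2
  'the' -> 0
  'the' -> 0
  'ate' -> 4
  'the' -> 0

Encoded: [0, 4, 3, 2, 0, 0, 4, 0]


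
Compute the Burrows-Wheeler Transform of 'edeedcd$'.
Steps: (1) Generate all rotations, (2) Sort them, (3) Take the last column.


Rotations (sorted):
  0: $edeedcd -> last char: d
  1: cd$edeed -> last char: d
  2: d$edeedc -> last char: c
  3: dcd$edee -> last char: e
  4: deedcd$e -> last char: e
  5: edcd$ede -> last char: e
  6: edeedcd$ -> last char: $
  7: eedcd$ed -> last char: d


BWT = ddceee$d


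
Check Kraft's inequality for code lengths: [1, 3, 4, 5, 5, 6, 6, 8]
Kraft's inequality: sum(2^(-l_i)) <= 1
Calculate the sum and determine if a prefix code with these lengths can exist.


Sum = 2^(-1) + 2^(-3) + 2^(-4) + 2^(-5) + 2^(-5) + 2^(-6) + 2^(-6) + 2^(-8)
    = 0.5 + 0.125 + 0.0625 + 0.03125 + 0.03125 + 0.015625 + 0.015625 + 0.00390625
    = 201/256 = 0.78515625
Since 0.78515625 <= 1, Kraft's inequality IS satisfied.
A prefix code with these lengths CAN exist.

Kraft sum = 0.78515625. Satisfied.


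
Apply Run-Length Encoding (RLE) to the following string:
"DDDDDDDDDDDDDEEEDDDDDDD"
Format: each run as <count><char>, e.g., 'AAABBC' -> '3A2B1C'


Scanning runs left to right:
  i=0: run of 'D' x 13 -> '13D'
  i=13: run of 'E' x 3 -> '3E'
  i=16: run of 'D' x 7 -> '7D'

RLE = 13D3E7D


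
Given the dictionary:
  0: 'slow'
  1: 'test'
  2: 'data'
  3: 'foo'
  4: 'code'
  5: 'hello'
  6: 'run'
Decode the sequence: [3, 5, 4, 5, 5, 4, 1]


Look up each index in the dictionary:
  3 -> 'foo'
  5 -> 'hello'
  4 -> 'code'
  5 -> 'hello'
  5 -> 'hello'
  4 -> 'code'
  1 -> 'test'

Decoded: "foo hello code hello hello code test"
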